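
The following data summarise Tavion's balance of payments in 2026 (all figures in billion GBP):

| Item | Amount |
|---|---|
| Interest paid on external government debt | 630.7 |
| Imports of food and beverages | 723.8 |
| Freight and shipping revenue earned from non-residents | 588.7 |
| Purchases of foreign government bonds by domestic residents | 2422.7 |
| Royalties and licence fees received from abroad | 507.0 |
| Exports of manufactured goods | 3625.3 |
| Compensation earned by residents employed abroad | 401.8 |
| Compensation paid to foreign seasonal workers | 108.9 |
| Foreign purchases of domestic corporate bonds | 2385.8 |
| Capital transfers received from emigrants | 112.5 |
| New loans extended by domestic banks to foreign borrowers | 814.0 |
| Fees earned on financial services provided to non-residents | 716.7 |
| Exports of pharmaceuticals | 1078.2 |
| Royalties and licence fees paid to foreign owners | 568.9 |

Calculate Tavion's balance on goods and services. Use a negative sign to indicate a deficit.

Goods: -723.8 + 3625.3 + 1078.2 = 3979.7
Services: 507.0 + 716.7 - 568.9 + 588.7 = 1243.5
Trade balance = 3979.7 + 1243.5 = 5223.2
(Excluded from the trade balance — primary income: interest paid on external government debt 630.7, compensation earned by residents employed abroad 401.8, compensation paid to foreign seasonal workers 108.9; financial account: purchases of foreign government bonds by domestic residents 2422.7, foreign purchases of domestic corporate bonds 2385.8, new loans extended by domestic banks to foreign borrowers 814.0; capital account: capital transfers received from emigrants 112.5.)

5223.2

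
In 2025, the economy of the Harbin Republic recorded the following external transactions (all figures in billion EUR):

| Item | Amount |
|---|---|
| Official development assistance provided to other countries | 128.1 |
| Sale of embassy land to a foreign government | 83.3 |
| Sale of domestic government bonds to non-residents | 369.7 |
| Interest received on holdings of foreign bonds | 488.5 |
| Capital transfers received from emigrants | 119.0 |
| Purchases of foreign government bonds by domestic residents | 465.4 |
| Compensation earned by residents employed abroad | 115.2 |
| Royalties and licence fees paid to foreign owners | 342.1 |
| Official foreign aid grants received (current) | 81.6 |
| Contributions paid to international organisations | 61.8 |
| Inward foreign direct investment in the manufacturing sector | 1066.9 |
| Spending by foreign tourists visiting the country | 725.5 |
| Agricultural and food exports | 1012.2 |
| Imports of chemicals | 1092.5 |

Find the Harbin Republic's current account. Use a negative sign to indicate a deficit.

Goods: 1012.2 - 1092.5 = -80.3
Services: -342.1 + 725.5 = 383.4
Primary income: 488.5 + 115.2 = 603.7
Secondary income: -128.1 + 81.6 - 61.8 = -108.3
Current account = (-80.3) + 383.4 + 603.7 + (-108.3) = 798.5
(Excluded from the current account — capital account: sale of embassy land to a foreign government 83.3, capital transfers received from emigrants 119.0; financial account: sale of domestic government bonds to non-residents 369.7, purchases of foreign government bonds by domestic residents 465.4, inward foreign direct investment in the manufacturing sector 1066.9.)

798.5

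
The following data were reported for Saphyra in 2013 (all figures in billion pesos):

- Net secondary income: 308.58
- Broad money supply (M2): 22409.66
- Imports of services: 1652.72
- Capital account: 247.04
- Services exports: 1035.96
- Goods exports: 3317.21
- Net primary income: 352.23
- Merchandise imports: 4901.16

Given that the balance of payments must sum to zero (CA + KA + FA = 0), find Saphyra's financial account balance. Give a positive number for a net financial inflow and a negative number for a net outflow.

Goods balance = 3317.21 - 4901.16 = -1583.95
Services balance = 1035.96 - 1652.72 = -616.76
Trade balance (goods + services) = -1583.95 + (-616.76) = -2200.71
Net primary income = 352.23
Net secondary income = 308.58
Current account = -2200.71 + 352.23 + 308.58 = -1539.90
Financial account = -(-1539.90 + 247.04) = 1292.86

1292.86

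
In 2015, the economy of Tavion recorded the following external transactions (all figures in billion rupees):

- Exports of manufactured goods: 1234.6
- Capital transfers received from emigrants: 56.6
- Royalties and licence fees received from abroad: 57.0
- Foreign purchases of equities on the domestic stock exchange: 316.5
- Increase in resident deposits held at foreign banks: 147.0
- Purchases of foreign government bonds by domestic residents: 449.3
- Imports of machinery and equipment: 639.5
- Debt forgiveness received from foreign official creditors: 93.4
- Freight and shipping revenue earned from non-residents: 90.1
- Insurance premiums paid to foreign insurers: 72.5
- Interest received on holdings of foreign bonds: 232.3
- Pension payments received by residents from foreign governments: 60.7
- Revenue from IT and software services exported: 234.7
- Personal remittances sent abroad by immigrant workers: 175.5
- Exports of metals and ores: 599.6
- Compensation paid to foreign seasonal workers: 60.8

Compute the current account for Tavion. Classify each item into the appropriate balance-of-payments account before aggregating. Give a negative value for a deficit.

1560.7

Goods: 599.6 - 639.5 + 1234.6 = 1194.7
Services: 234.7 + 57.0 + 90.1 - 72.5 = 309.3
Primary income: 232.3 - 60.8 = 171.5
Secondary income: 60.7 - 175.5 = -114.8
Current account = 1194.7 + 309.3 + 171.5 + (-114.8) = 1560.7
(Excluded from the current account — capital account: capital transfers received from emigrants 56.6, debt forgiveness received from foreign official creditors 93.4; financial account: foreign purchases of equities on the domestic stock exchange 316.5, increase in resident deposits held at foreign banks 147.0, purchases of foreign government bonds by domestic residents 449.3.)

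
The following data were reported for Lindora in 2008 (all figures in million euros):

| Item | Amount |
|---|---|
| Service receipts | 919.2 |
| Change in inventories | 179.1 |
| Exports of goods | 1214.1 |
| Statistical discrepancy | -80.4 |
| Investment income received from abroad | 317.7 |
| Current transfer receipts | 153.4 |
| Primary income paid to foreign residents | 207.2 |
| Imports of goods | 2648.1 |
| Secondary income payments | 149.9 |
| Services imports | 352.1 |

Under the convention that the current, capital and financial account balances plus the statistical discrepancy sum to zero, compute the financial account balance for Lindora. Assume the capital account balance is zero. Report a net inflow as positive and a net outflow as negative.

Goods balance = 1214.1 - 2648.1 = -1434.0
Services balance = 919.2 - 352.1 = 567.1
Trade balance (goods + services) = -1434.0 + 567.1 = -866.9
Net primary income = 317.7 - 207.2 = 110.5
Net secondary income = 153.4 - 149.9 = 3.5
Current account = -866.9 + 110.5 + 3.5 = -752.9
Financial account = -(-752.9 + (-80.4)) = 833.3

833.3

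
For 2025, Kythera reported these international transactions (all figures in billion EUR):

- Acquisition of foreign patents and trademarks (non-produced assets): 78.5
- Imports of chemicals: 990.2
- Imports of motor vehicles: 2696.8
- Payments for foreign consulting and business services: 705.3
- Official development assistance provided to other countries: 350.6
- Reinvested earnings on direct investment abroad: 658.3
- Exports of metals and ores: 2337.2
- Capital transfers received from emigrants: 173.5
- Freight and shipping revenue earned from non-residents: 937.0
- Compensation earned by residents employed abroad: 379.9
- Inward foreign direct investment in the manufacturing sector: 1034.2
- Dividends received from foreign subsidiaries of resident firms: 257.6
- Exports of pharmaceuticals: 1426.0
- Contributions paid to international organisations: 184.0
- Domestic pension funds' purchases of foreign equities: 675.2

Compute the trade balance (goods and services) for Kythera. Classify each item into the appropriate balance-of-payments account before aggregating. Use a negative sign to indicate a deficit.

Goods: 2337.2 + 1426.0 - 990.2 - 2696.8 = 76.2
Services: 937.0 - 705.3 = 231.7
Trade balance = 76.2 + 231.7 = 307.9
(Excluded from the trade balance — capital account: acquisition of foreign patents and trademarks (non-produced assets) 78.5, capital transfers received from emigrants 173.5; secondary income: official development assistance provided to other countries 350.6, contributions paid to international organisations 184.0; primary income: reinvested earnings on direct investment abroad 658.3, compensation earned by residents employed abroad 379.9, dividends received from foreign subsidiaries of resident firms 257.6; financial account: inward foreign direct investment in the manufacturing sector 1034.2, domestic pension funds' purchases of foreign equities 675.2.)

307.9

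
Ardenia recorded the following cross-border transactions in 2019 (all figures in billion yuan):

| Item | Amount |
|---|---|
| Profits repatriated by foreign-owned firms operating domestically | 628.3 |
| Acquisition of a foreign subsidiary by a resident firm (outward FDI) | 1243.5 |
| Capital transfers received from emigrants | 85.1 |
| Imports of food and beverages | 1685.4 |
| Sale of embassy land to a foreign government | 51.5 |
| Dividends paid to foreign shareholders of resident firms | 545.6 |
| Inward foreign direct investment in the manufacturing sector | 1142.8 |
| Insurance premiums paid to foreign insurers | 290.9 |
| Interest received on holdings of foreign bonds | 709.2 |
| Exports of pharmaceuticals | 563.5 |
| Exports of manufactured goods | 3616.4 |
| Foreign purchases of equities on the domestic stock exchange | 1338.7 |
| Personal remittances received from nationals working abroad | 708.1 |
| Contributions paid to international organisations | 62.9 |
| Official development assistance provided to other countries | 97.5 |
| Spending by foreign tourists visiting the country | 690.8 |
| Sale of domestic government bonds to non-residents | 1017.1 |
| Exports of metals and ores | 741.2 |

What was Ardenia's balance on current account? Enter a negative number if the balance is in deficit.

3718.6

Goods: 563.5 - 1685.4 + 741.2 + 3616.4 = 3235.7
Services: -290.9 + 690.8 = 399.9
Primary income: 709.2 - 628.3 - 545.6 = -464.7
Secondary income: -62.9 - 97.5 + 708.1 = 547.7
Current account = 3235.7 + 399.9 + (-464.7) + 547.7 = 3718.6
(Excluded from the current account — financial account: acquisition of a foreign subsidiary by a resident firm (outward FDI) 1243.5, inward foreign direct investment in the manufacturing sector 1142.8, foreign purchases of equities on the domestic stock exchange 1338.7, sale of domestic government bonds to non-residents 1017.1; capital account: capital transfers received from emigrants 85.1, sale of embassy land to a foreign government 51.5.)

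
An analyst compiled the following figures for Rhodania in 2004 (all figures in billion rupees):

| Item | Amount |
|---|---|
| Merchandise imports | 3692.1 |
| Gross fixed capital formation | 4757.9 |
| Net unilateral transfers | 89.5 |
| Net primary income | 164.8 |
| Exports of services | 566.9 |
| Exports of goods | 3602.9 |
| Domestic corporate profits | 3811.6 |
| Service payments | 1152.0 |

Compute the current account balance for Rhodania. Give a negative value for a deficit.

-420.0

Goods balance = 3602.9 - 3692.1 = -89.2
Services balance = 566.9 - 1152.0 = -585.1
Trade balance (goods + services) = -89.2 + (-585.1) = -674.3
Net primary income = 164.8
Net secondary income = 89.5
Current account = -674.3 + 164.8 + 89.5 = -420.0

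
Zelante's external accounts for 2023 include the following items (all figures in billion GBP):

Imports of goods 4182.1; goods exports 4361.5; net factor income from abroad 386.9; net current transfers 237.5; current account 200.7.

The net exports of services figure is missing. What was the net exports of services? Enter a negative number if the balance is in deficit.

Current account = goods balance + services balance + net primary income + net secondary income
Sum of the known components = 803.8
Net exports of services = CA - (known components) = 200.7 - 803.8 = -603.1

-603.1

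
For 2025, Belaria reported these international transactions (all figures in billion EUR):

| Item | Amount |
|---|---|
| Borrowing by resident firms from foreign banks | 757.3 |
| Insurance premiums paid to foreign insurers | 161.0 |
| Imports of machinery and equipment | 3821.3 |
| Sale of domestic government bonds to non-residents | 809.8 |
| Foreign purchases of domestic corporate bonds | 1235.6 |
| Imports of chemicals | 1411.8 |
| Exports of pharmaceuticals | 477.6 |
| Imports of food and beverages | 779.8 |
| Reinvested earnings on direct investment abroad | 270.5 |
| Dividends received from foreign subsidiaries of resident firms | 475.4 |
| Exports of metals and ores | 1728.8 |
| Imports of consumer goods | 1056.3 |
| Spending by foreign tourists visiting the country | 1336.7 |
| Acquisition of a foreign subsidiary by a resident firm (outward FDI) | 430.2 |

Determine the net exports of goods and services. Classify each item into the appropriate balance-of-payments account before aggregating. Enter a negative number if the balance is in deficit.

-3687.1

Goods: 1728.8 + 477.6 - 1056.3 - 1411.8 - 779.8 - 3821.3 = -4862.8
Services: -161.0 + 1336.7 = 1175.7
Trade balance = -4862.8 + 1175.7 = -3687.1
(Excluded from the trade balance — financial account: borrowing by resident firms from foreign banks 757.3, sale of domestic government bonds to non-residents 809.8, foreign purchases of domestic corporate bonds 1235.6, acquisition of a foreign subsidiary by a resident firm (outward FDI) 430.2; primary income: reinvested earnings on direct investment abroad 270.5, dividends received from foreign subsidiaries of resident firms 475.4.)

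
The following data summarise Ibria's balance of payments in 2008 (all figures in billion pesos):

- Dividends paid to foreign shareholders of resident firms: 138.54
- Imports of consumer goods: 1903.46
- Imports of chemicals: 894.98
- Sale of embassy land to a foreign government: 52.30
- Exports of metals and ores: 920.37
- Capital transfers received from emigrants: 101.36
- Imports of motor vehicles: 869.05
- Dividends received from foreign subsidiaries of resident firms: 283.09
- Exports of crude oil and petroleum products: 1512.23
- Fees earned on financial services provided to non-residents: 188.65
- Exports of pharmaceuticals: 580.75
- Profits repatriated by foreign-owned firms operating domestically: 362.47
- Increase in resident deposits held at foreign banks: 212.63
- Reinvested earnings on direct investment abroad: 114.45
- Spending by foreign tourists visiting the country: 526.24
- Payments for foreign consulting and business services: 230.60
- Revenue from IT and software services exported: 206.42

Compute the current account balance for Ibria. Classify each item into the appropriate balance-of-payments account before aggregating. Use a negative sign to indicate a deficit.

-66.90

Goods: -1903.46 - 894.98 + 920.37 - 869.05 + 1512.23 + 580.75 = -654.14
Services: -230.60 + 526.24 + 206.42 + 188.65 = 690.71
Primary income: 114.45 - 362.47 - 138.54 + 283.09 = -103.47
Current account = (-654.14) + 690.71 + (-103.47) = -66.90
(Excluded from the current account — capital account: sale of embassy land to a foreign government 52.30, capital transfers received from emigrants 101.36; financial account: increase in resident deposits held at foreign banks 212.63.)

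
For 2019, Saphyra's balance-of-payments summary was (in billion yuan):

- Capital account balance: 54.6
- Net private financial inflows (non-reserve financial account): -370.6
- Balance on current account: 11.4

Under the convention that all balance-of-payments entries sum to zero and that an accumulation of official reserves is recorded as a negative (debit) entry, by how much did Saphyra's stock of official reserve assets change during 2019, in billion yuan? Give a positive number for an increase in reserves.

-304.6

Official reserve transactions balance = -(11.4 + 54.6 + (-370.6)) = 304.6
An accumulation of reserves is recorded as a debit (negative entry), so the change in the stock of reserves is the negative of that balance.
Change in official reserves = -(304.6) = -304.6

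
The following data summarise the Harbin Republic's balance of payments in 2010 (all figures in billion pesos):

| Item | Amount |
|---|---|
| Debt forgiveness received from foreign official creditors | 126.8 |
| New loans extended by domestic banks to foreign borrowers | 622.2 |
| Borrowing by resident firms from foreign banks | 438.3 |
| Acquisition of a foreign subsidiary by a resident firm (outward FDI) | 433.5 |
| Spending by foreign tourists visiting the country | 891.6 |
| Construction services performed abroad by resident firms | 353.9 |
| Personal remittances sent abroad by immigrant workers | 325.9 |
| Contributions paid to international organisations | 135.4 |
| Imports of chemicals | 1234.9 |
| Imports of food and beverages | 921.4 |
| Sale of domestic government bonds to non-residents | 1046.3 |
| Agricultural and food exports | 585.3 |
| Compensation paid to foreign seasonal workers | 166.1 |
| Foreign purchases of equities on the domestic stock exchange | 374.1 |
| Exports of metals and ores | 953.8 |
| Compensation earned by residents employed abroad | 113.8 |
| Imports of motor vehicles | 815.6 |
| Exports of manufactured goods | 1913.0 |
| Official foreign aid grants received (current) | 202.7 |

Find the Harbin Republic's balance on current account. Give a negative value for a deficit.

Goods: 953.8 - 921.4 - 815.6 - 1234.9 + 585.3 + 1913.0 = 480.2
Services: 353.9 + 891.6 = 1245.5
Primary income: 113.8 - 166.1 = -52.3
Secondary income: -135.4 - 325.9 + 202.7 = -258.6
Current account = 480.2 + 1245.5 + (-52.3) + (-258.6) = 1414.8
(Excluded from the current account — capital account: debt forgiveness received from foreign official creditors 126.8; financial account: new loans extended by domestic banks to foreign borrowers 622.2, borrowing by resident firms from foreign banks 438.3, acquisition of a foreign subsidiary by a resident firm (outward FDI) 433.5, sale of domestic government bonds to non-residents 1046.3, foreign purchases of equities on the domestic stock exchange 374.1.)

1414.8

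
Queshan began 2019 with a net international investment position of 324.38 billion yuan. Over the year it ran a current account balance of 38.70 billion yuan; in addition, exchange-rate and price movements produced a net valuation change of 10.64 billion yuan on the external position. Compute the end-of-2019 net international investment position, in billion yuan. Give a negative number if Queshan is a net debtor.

Change in NIIP = current account + net valuation change = 38.70 + 10.64 = 49.34
End-of-year NIIP = 324.38 + 49.34 = 373.72

373.72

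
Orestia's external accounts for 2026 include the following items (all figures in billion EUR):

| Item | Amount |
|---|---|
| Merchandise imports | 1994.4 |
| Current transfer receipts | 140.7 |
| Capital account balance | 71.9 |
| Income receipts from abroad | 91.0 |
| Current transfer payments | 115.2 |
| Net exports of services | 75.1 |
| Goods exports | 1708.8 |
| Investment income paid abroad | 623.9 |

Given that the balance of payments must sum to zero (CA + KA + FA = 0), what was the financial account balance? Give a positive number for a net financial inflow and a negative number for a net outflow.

646.0

Goods balance = 1708.8 - 1994.4 = -285.6
Services balance = 75.1
Trade balance (goods + services) = -285.6 + 75.1 = -210.5
Net primary income = 91.0 - 623.9 = -532.9
Net secondary income = 140.7 - 115.2 = 25.5
Current account = -210.5 + (-532.9) + 25.5 = -717.9
Financial account = -(-717.9 + 71.9) = 646.0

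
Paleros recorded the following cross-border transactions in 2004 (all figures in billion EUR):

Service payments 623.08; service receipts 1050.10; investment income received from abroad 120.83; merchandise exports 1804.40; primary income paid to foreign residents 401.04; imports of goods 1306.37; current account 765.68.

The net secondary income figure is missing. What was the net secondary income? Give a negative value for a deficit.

120.84

Current account = goods balance + services balance + net primary income + net secondary income
Sum of the known components = 644.84
Net secondary income = CA - (known components) = 765.68 - 644.84 = 120.84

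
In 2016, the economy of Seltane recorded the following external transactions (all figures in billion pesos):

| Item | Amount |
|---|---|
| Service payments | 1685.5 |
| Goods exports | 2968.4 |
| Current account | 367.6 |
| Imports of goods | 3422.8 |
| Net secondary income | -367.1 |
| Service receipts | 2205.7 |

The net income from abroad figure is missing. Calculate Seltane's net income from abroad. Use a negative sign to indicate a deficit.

Current account = goods balance + services balance + net primary income + net secondary income
Sum of the known components = -301.3
Net income from abroad = CA - (known components) = 367.6 - (-301.3) = 668.9

668.9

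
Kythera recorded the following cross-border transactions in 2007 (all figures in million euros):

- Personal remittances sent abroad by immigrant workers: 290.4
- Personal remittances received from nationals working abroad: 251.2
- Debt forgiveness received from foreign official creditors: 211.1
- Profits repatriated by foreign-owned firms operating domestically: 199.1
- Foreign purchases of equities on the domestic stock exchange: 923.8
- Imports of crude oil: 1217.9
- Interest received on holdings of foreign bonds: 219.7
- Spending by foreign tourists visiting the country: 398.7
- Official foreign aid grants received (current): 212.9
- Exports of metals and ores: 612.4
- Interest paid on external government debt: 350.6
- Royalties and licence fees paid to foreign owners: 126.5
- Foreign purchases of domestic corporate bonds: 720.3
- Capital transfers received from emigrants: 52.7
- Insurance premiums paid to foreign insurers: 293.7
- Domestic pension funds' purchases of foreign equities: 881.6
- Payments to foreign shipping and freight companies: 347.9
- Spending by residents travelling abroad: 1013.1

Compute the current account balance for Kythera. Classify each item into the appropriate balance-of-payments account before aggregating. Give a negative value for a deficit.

Goods: 612.4 - 1217.9 = -605.5
Services: 398.7 - 1013.1 - 126.5 - 347.9 - 293.7 = -1382.5
Primary income: -199.1 + 219.7 - 350.6 = -330.0
Secondary income: 212.9 - 290.4 + 251.2 = 173.7
Current account = (-605.5) + (-1382.5) + (-330.0) + 173.7 = -2144.3
(Excluded from the current account — capital account: debt forgiveness received from foreign official creditors 211.1, capital transfers received from emigrants 52.7; financial account: foreign purchases of equities on the domestic stock exchange 923.8, foreign purchases of domestic corporate bonds 720.3, domestic pension funds' purchases of foreign equities 881.6.)

-2144.3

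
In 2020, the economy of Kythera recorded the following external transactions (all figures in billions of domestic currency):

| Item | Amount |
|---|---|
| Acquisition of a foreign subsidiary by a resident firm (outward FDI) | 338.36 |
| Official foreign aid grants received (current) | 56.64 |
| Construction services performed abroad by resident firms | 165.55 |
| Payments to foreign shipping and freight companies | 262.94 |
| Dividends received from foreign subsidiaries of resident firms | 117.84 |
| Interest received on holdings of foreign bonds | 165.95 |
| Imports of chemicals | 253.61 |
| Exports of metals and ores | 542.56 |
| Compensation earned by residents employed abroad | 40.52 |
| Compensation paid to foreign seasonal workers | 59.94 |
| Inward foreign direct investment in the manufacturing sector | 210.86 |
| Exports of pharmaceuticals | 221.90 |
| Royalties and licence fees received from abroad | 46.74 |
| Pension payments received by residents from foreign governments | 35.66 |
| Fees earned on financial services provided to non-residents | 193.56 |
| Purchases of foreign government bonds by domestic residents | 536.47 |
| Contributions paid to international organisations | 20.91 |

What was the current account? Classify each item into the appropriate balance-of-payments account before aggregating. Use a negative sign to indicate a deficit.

989.52

Goods: 221.90 - 253.61 + 542.56 = 510.85
Services: -262.94 + 46.74 + 165.55 + 193.56 = 142.91
Primary income: 117.84 - 59.94 + 165.95 + 40.52 = 264.37
Secondary income: 35.66 - 20.91 + 56.64 = 71.39
Current account = 510.85 + 142.91 + 264.37 + 71.39 = 989.52
(Excluded from the current account — financial account: acquisition of a foreign subsidiary by a resident firm (outward FDI) 338.36, inward foreign direct investment in the manufacturing sector 210.86, purchases of foreign government bonds by domestic residents 536.47.)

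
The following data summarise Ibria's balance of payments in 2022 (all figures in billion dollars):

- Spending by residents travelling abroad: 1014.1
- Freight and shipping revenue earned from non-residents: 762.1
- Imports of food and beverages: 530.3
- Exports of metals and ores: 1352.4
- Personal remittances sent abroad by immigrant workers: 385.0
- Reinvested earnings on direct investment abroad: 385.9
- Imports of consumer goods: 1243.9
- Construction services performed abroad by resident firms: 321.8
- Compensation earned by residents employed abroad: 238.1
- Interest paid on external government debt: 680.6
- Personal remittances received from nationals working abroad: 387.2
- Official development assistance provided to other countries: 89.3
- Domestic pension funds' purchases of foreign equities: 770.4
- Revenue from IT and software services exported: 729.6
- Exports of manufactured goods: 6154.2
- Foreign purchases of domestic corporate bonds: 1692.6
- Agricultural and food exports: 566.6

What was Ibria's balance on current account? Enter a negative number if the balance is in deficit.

Goods: 1352.4 - 1243.9 - 530.3 + 6154.2 + 566.6 = 6299.0
Services: 729.6 - 1014.1 + 321.8 + 762.1 = 799.4
Primary income: -680.6 + 385.9 + 238.1 = -56.6
Secondary income: 387.2 - 385.0 - 89.3 = -87.1
Current account = 6299.0 + 799.4 + (-56.6) + (-87.1) = 6954.7
(Excluded from the current account — financial account: domestic pension funds' purchases of foreign equities 770.4, foreign purchases of domestic corporate bonds 1692.6.)

6954.7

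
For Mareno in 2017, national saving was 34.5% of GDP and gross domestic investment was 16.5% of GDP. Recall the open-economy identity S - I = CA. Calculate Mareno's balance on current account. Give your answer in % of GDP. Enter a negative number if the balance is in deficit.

18.0

CA = S - I = 34.5 - 16.5 = 18.0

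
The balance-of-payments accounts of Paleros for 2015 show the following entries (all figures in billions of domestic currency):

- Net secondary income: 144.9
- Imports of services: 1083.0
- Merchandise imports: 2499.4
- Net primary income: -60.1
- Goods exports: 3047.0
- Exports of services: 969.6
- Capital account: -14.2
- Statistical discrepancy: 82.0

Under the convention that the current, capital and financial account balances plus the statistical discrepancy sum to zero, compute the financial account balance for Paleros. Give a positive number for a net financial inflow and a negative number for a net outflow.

-586.8

Goods balance = 3047.0 - 2499.4 = 547.6
Services balance = 969.6 - 1083.0 = -113.4
Trade balance (goods + services) = 547.6 + (-113.4) = 434.2
Net primary income = -60.1
Net secondary income = 144.9
Current account = 434.2 + (-60.1) + 144.9 = 519.0
Financial account = -(519.0 + (-14.2) + 82.0) = -586.8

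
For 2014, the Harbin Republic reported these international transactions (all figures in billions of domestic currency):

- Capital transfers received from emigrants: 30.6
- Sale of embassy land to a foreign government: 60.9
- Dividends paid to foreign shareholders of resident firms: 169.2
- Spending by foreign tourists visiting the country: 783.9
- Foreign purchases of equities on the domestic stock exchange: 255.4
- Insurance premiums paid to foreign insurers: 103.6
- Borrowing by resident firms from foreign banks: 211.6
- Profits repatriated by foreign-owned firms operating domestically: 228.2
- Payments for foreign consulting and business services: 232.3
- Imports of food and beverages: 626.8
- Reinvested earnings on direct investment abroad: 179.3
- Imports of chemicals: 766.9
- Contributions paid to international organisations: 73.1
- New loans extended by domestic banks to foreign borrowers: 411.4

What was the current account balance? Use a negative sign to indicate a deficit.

-1236.9

Goods: -626.8 - 766.9 = -1393.7
Services: -103.6 - 232.3 + 783.9 = 448.0
Primary income: -169.2 + 179.3 - 228.2 = -218.1
Secondary income: -73.1
Current account = (-1393.7) + 448.0 + (-218.1) + (-73.1) = -1236.9
(Excluded from the current account — capital account: capital transfers received from emigrants 30.6, sale of embassy land to a foreign government 60.9; financial account: foreign purchases of equities on the domestic stock exchange 255.4, borrowing by resident firms from foreign banks 211.6, new loans extended by domestic banks to foreign borrowers 411.4.)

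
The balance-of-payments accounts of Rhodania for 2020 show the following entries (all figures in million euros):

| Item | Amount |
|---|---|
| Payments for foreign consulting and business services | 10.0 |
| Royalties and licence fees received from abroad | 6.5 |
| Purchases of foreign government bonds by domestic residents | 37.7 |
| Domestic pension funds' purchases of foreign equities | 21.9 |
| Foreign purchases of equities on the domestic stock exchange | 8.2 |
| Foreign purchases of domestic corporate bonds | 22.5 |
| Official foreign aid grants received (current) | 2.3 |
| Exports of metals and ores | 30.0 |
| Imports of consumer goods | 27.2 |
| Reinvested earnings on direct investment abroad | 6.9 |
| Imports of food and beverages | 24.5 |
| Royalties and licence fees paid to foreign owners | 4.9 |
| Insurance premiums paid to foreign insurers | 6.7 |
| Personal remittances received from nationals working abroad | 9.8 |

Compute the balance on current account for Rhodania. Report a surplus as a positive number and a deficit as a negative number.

Goods: -27.2 + 30.0 - 24.5 = -21.7
Services: -6.7 + 6.5 - 4.9 - 10.0 = -15.1
Primary income: 6.9
Secondary income: 9.8 + 2.3 = 12.1
Current account = (-21.7) + (-15.1) + 6.9 + 12.1 = -17.8
(Excluded from the current account — financial account: purchases of foreign government bonds by domestic residents 37.7, domestic pension funds' purchases of foreign equities 21.9, foreign purchases of equities on the domestic stock exchange 8.2, foreign purchases of domestic corporate bonds 22.5.)

-17.8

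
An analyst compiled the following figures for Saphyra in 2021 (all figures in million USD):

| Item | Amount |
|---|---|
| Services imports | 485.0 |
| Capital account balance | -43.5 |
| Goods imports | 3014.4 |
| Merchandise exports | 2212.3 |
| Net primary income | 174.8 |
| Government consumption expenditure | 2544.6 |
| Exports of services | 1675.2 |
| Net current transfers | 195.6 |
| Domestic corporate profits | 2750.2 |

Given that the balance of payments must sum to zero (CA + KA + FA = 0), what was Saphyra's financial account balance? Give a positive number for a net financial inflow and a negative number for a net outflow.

Goods balance = 2212.3 - 3014.4 = -802.1
Services balance = 1675.2 - 485.0 = 1190.2
Trade balance (goods + services) = -802.1 + 1190.2 = 388.1
Net primary income = 174.8
Net secondary income = 195.6
Current account = 388.1 + 174.8 + 195.6 = 758.5
Financial account = -(758.5 + (-43.5)) = -715.0

-715.0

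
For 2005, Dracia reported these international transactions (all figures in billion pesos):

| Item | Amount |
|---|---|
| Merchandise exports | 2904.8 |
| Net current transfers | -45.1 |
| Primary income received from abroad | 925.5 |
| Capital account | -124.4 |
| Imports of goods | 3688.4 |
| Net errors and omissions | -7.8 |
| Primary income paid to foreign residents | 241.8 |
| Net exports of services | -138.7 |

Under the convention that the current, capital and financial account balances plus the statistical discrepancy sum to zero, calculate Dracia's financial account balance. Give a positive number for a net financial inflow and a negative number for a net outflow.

Goods balance = 2904.8 - 3688.4 = -783.6
Services balance = -138.7
Trade balance (goods + services) = -783.6 + (-138.7) = -922.3
Net primary income = 925.5 - 241.8 = 683.7
Net secondary income = -45.1
Current account = -922.3 + 683.7 + (-45.1) = -283.7
Financial account = -(-283.7 + (-124.4) + (-7.8)) = 415.9

415.9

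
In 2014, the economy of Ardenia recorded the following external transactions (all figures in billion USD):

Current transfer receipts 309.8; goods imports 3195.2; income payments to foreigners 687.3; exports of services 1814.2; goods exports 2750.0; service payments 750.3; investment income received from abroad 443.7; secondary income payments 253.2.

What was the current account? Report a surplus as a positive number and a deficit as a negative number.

Goods balance = 2750.0 - 3195.2 = -445.2
Services balance = 1814.2 - 750.3 = 1063.9
Trade balance (goods + services) = -445.2 + 1063.9 = 618.7
Net primary income = 443.7 - 687.3 = -243.6
Net secondary income = 309.8 - 253.2 = 56.6
Current account = 618.7 + (-243.6) + 56.6 = 431.7

431.7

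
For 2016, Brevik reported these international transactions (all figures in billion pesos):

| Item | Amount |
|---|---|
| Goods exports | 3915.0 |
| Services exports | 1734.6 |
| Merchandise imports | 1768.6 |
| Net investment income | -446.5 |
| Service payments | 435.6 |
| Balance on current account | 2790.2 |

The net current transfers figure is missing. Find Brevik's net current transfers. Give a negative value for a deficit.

Current account = goods balance + services balance + net primary income + net secondary income
Sum of the known components = 2998.9
Net current transfers = CA - (known components) = 2790.2 - 2998.9 = -208.7

-208.7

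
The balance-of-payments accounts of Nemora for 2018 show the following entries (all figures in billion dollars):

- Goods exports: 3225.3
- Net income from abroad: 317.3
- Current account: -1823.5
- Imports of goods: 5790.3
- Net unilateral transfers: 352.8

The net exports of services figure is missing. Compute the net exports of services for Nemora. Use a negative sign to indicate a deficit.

Current account = goods balance + services balance + net primary income + net secondary income
Sum of the known components = -1894.9
Net exports of services = CA - (known components) = -1823.5 - (-1894.9) = 71.4

71.4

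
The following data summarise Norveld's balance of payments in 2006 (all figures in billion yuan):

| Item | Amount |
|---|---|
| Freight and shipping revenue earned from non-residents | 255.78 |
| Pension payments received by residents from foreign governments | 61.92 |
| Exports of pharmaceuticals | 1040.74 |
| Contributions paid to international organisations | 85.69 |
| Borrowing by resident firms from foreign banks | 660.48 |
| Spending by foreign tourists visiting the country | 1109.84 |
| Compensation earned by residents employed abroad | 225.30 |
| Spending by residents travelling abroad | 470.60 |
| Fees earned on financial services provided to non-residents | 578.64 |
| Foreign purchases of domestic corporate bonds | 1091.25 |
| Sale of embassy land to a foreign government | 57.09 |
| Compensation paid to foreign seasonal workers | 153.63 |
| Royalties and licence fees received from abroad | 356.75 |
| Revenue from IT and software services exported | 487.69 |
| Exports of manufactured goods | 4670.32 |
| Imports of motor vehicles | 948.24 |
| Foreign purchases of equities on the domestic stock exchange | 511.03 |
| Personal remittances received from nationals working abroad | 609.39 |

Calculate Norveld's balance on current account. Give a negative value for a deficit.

7738.21

Goods: 4670.32 - 948.24 + 1040.74 = 4762.82
Services: 487.69 + 255.78 + 578.64 + 356.75 + 1109.84 - 470.60 = 2318.10
Primary income: 225.30 - 153.63 = 71.67
Secondary income: -85.69 + 609.39 + 61.92 = 585.62
Current account = 4762.82 + 2318.10 + 71.67 + 585.62 = 7738.21
(Excluded from the current account — financial account: borrowing by resident firms from foreign banks 660.48, foreign purchases of domestic corporate bonds 1091.25, foreign purchases of equities on the domestic stock exchange 511.03; capital account: sale of embassy land to a foreign government 57.09.)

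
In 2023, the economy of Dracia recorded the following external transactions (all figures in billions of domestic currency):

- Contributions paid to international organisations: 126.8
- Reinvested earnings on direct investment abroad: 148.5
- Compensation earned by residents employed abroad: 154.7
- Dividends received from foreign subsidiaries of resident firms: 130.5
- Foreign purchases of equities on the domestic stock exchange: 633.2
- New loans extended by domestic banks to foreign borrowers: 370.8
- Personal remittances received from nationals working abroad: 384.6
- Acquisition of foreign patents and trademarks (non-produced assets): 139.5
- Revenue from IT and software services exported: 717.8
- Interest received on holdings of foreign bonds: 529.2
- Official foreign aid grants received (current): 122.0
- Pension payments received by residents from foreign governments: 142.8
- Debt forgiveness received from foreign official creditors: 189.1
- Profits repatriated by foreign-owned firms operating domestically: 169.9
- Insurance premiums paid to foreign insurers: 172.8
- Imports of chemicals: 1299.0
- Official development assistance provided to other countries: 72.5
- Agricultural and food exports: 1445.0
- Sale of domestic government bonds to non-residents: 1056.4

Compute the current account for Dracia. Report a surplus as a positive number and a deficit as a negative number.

Goods: 1445.0 - 1299.0 = 146.0
Services: -172.8 + 717.8 = 545.0
Primary income: 130.5 + 154.7 + 148.5 - 169.9 + 529.2 = 793.0
Secondary income: 122.0 - 126.8 - 72.5 + 142.8 + 384.6 = 450.1
Current account = 146.0 + 545.0 + 793.0 + 450.1 = 1934.1
(Excluded from the current account — financial account: foreign purchases of equities on the domestic stock exchange 633.2, new loans extended by domestic banks to foreign borrowers 370.8, sale of domestic government bonds to non-residents 1056.4; capital account: acquisition of foreign patents and trademarks (non-produced assets) 139.5, debt forgiveness received from foreign official creditors 189.1.)

1934.1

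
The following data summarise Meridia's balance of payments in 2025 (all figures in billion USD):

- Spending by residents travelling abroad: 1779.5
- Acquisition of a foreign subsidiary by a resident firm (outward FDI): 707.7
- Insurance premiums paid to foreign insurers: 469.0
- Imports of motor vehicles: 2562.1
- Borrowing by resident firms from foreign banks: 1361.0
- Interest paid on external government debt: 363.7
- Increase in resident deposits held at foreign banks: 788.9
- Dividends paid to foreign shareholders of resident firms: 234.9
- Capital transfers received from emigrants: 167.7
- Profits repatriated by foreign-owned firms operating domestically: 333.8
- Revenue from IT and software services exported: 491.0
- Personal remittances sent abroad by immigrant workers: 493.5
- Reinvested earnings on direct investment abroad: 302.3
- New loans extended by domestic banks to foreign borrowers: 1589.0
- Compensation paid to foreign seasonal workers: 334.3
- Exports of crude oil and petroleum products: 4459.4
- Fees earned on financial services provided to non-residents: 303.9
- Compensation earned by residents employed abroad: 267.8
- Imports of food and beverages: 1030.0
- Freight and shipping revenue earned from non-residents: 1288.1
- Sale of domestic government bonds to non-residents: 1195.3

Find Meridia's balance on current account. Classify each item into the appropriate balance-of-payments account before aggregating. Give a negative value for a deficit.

-488.3

Goods: -1030.0 - 2562.1 + 4459.4 = 867.3
Services: 491.0 - 469.0 + 303.9 - 1779.5 + 1288.1 = -165.5
Primary income: -333.8 - 334.3 + 302.3 + 267.8 - 234.9 - 363.7 = -696.6
Secondary income: -493.5
Current account = 867.3 + (-165.5) + (-696.6) + (-493.5) = -488.3
(Excluded from the current account — financial account: acquisition of a foreign subsidiary by a resident firm (outward FDI) 707.7, borrowing by resident firms from foreign banks 1361.0, increase in resident deposits held at foreign banks 788.9, new loans extended by domestic banks to foreign borrowers 1589.0, sale of domestic government bonds to non-residents 1195.3; capital account: capital transfers received from emigrants 167.7.)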